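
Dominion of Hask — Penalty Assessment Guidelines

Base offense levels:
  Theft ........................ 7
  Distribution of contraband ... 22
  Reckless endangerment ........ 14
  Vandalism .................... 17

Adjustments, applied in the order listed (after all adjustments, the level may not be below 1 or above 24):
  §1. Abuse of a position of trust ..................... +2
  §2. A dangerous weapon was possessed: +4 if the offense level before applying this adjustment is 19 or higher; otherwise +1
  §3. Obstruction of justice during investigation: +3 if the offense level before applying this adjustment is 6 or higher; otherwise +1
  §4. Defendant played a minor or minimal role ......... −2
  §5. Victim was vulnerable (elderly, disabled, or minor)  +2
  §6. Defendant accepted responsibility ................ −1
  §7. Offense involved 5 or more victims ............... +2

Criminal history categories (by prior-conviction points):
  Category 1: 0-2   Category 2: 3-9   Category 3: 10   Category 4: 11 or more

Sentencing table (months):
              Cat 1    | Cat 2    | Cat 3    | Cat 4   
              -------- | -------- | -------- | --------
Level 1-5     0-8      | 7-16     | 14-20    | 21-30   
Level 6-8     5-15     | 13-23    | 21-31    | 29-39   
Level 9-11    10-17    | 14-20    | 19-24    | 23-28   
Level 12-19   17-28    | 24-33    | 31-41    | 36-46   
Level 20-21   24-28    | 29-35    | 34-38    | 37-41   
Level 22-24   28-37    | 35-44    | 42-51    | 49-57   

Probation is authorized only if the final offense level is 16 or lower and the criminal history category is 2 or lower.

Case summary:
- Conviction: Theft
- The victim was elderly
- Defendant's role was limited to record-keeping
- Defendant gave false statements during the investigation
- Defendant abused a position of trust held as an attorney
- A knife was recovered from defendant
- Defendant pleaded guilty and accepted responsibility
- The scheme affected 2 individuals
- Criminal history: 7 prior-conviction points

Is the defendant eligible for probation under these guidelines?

Base offense level for theft: 7.
§1 applies: 7 + 2 = 9.
§2 applies (level before this adjustment is 9 < 19, so +1): 9 + 1 = 10.
§3 applies (level before this adjustment is 10 ≥ 6, so +3): 10 + 3 = 13.
§4 applies: 13 − 2 = 11.
§5 applies: 11 + 2 = 13.
§6 applies: 13 − 1 = 12.
§7 does not apply.
Final offense level: 12.
Criminal history: 7 prior points → Category 2 (3-9).
Level 12 falls in the 12-19 band.
Grid: Level 12-19 × Category 2 = 24-33 months.
Probation check: level 12 ≤ 16 and category 2 ≤ 2 → eligible.

Yes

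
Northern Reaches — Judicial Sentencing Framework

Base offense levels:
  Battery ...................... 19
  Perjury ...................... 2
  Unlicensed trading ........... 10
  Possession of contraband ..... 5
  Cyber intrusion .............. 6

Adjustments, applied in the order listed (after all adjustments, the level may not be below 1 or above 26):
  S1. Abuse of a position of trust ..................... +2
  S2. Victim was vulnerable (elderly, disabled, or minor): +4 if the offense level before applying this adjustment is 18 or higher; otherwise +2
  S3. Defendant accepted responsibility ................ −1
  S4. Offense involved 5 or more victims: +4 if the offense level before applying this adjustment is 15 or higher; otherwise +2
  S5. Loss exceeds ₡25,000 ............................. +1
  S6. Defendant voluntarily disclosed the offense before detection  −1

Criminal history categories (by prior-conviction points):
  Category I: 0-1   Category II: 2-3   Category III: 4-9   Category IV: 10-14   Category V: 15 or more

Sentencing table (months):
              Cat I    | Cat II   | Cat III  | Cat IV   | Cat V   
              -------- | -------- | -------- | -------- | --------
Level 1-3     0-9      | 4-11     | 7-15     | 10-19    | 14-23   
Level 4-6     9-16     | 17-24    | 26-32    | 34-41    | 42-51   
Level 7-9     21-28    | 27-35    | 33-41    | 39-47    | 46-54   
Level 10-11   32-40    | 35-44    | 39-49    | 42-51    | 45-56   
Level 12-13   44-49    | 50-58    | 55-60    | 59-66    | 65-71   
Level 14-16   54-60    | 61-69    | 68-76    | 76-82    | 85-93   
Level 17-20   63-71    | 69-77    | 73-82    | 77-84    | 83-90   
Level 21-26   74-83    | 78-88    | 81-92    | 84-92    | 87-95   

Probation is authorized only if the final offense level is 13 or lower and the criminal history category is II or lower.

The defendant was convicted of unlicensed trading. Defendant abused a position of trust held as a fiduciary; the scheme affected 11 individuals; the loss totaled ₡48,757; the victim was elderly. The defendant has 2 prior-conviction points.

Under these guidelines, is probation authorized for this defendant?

No

Base offense level for unlicensed trading: 10.
S1 applies: 10 + 2 = 12.
S2 applies (level before this adjustment is 12 < 18, so +2): 12 + 2 = 14.
S4 applies (level before this adjustment is 14 < 15, so +2): 14 + 2 = 16.
S5 applies: 16 + 1 = 17.
S6 does not apply.
Final offense level: 17.
Criminal history: 2 prior points → Category II (2-3).
Level 17 falls in the 17-20 band.
Grid: Level 17-20 × Category II = 69-77 months.
Probation check: level 17 > 13 and category II ≤ II → not eligible.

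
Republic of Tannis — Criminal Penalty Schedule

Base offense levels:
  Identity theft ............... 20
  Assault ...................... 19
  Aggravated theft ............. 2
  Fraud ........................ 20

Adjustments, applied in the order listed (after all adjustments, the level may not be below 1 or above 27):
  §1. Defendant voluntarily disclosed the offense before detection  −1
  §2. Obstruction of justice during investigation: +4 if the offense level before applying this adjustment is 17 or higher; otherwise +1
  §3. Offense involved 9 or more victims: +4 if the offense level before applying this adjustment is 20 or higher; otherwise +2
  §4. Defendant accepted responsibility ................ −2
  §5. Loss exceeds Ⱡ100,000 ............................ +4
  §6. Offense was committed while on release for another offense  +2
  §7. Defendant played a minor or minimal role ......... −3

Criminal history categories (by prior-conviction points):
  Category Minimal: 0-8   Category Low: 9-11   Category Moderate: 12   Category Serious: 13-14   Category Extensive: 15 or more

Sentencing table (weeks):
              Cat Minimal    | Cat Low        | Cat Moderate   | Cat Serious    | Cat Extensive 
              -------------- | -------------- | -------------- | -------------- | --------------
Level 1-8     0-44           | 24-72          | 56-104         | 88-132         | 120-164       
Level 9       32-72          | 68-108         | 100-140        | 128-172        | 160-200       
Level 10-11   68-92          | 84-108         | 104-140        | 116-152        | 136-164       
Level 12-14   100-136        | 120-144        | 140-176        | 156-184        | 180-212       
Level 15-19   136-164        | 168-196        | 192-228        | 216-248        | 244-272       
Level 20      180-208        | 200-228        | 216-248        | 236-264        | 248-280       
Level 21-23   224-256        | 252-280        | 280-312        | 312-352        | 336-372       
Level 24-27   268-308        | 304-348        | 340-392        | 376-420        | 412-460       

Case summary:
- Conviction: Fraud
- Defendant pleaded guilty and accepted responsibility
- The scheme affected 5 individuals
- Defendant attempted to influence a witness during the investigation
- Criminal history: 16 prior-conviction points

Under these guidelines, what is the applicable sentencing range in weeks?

Base offense level for fraud: 20.
§2 applies (level before this adjustment is 20 ≥ 17, so +4): 20 + 4 = 24.
§3 does not apply.
§4 applies: 24 − 2 = 22.
§5 does not apply.
§7 does not apply.
Final offense level: 22.
Criminal history: 16 prior points → Category Extensive (15+).
Level 22 falls in the 21-23 band.
Grid: Level 21-23 × Category Extensive = 336-372 weeks.

336-372 weeks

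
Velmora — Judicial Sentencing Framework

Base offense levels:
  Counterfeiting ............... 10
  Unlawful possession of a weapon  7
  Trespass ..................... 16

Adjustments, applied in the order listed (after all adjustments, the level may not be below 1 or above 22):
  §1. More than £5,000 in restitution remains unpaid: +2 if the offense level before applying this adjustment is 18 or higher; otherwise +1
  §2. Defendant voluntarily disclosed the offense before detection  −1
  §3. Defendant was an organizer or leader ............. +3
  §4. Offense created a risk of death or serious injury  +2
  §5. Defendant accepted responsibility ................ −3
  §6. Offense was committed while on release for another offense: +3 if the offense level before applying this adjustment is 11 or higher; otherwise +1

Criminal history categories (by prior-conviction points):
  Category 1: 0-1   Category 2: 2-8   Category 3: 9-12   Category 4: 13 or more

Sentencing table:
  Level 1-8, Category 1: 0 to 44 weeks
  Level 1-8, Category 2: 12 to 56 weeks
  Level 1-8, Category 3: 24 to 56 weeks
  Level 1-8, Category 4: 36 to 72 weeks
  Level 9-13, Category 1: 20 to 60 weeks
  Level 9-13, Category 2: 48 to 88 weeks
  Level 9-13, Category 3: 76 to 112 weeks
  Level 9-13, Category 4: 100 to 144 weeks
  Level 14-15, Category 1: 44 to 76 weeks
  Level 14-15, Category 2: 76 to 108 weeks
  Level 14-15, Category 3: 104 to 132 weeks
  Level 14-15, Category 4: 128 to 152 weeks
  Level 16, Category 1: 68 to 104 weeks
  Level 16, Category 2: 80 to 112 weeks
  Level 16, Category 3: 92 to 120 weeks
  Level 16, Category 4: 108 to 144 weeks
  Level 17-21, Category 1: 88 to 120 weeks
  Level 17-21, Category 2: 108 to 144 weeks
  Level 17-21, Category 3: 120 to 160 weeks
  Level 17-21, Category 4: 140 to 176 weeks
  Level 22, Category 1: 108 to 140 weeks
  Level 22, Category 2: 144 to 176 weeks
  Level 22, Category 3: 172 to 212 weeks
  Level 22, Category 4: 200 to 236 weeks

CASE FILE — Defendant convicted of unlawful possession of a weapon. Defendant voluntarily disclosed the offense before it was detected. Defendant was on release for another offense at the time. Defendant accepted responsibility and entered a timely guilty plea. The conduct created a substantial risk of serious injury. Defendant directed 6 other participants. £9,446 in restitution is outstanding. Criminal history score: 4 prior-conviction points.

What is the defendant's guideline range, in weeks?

48-88 weeks

Base offense level for unlawful possession of a weapon: 7.
§1 applies (level before this adjustment is 7 < 18, so +1): 7 + 1 = 8.
§2 applies: 8 − 1 = 7.
§3 applies: 7 + 3 = 10.
§4 applies: 10 + 2 = 12.
§5 applies: 12 − 3 = 9.
§6 applies (level before this adjustment is 9 < 11, so +1): 9 + 1 = 10.
Final offense level: 10.
Criminal history: 4 prior points → Category 2 (2-8).
Level 10 falls in the 9-13 band.
Grid: Level 9-13 × Category 2 = 48-88 weeks.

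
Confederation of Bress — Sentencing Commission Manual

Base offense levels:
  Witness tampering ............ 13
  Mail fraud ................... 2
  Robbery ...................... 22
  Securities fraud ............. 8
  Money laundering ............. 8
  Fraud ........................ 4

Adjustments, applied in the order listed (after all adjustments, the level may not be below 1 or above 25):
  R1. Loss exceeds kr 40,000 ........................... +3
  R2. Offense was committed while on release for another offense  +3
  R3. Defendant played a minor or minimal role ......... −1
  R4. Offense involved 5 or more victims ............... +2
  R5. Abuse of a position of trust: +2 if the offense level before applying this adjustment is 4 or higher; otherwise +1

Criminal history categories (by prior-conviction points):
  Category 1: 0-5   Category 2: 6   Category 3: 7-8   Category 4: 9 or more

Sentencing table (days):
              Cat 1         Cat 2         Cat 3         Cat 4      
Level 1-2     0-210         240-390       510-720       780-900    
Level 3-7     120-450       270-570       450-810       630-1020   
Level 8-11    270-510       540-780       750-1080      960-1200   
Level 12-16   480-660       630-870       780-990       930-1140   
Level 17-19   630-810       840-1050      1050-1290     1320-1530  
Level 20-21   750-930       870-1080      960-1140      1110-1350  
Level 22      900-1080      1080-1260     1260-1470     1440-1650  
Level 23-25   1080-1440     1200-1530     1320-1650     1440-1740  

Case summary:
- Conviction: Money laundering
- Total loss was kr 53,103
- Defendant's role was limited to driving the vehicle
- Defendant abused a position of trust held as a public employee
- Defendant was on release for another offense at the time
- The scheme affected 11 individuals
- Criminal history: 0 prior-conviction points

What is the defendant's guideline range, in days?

Base offense level for money laundering: 8.
R1 applies: 8 + 3 = 11.
R2 applies: 11 + 3 = 14.
R3 applies: 14 − 1 = 13.
R4 applies: 13 + 2 = 15.
R5 applies (level before this adjustment is 15 ≥ 4, so +2): 15 + 2 = 17.
Final offense level: 17.
Criminal history: 0 prior points → Category 1 (0-5).
Level 17 falls in the 17-19 band.
Grid: Level 17-19 × Category 1 = 630-810 days.

630-810 days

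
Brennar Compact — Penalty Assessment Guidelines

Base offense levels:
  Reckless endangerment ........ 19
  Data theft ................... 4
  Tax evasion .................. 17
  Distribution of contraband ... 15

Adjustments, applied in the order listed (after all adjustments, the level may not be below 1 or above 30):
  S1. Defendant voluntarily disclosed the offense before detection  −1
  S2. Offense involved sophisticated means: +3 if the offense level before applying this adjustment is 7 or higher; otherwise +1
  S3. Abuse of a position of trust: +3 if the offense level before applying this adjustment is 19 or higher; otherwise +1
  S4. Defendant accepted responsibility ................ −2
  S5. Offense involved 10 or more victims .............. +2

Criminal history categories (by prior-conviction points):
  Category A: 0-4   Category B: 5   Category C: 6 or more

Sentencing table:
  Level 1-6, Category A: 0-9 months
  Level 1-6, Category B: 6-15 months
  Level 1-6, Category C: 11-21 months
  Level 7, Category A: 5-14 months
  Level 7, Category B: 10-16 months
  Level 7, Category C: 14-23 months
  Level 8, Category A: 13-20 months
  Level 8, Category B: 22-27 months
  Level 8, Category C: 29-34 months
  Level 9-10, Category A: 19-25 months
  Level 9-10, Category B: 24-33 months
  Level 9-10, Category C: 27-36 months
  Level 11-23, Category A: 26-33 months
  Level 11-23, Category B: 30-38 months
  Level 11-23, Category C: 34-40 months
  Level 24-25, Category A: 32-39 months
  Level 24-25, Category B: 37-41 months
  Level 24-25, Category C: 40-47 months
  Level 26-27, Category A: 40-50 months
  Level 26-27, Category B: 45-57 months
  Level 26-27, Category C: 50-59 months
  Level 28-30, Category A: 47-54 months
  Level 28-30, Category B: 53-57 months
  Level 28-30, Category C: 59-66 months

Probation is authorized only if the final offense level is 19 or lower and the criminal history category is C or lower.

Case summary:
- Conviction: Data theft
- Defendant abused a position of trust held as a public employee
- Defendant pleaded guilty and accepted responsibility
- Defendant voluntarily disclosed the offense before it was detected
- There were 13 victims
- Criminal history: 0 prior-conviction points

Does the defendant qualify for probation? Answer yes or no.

Base offense level for data theft: 4.
S1 applies: 4 − 1 = 3.
S3 applies (level before this adjustment is 3 < 19, so +1): 3 + 1 = 4.
S4 applies: 4 − 2 = 2.
S5 applies: 2 + 2 = 4.
Final offense level: 4.
Criminal history: 0 prior points → Category A (0-4).
Level 4 falls in the 1-6 band.
Grid: Level 1-6 × Category A = 0-9 months.
Probation check: level 4 ≤ 19 and category A ≤ C → eligible.

Yes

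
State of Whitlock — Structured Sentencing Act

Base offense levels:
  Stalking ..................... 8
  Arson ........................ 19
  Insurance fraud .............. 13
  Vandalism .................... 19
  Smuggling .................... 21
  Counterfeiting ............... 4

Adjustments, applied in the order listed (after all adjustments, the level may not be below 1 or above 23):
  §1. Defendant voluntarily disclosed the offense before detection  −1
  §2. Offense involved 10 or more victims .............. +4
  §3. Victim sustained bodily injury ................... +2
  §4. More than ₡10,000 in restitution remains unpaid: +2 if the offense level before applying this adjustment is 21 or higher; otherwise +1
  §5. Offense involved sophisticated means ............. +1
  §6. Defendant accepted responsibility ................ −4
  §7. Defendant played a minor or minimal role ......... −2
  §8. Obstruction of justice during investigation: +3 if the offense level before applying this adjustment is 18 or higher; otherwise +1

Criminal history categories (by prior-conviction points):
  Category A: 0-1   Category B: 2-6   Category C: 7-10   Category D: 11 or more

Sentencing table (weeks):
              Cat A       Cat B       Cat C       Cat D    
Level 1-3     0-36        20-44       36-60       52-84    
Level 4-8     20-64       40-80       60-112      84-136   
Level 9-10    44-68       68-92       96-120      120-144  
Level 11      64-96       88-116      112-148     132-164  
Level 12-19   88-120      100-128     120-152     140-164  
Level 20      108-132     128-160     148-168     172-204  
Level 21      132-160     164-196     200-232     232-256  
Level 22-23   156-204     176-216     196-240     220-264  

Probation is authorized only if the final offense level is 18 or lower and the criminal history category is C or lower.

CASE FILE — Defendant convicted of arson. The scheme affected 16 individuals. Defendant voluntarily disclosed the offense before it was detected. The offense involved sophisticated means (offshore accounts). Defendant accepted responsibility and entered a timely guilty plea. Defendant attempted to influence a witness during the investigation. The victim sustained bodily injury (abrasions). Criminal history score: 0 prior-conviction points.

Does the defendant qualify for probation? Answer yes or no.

Base offense level for arson: 19.
§1 applies: 19 − 1 = 18.
§2 applies: 18 + 4 = 22.
§3 applies: 22 + 2 = 24.
§4 does not apply.
§5 applies: 24 + 1 = 25.
§6 applies: 25 − 4 = 21.
§7 does not apply.
§8 applies (level before this adjustment is 21 ≥ 18, so +3): 21 + 3 = 24.
Level 24 exceeds the maximum of 23; capped at 23.
Final offense level: 23.
Criminal history: 0 prior points → Category A (0-1).
Level 23 falls in the 22-23 band.
Grid: Level 22-23 × Category A = 156-204 weeks.
Probation check: level 23 > 18 and category A ≤ C → not eligible.

No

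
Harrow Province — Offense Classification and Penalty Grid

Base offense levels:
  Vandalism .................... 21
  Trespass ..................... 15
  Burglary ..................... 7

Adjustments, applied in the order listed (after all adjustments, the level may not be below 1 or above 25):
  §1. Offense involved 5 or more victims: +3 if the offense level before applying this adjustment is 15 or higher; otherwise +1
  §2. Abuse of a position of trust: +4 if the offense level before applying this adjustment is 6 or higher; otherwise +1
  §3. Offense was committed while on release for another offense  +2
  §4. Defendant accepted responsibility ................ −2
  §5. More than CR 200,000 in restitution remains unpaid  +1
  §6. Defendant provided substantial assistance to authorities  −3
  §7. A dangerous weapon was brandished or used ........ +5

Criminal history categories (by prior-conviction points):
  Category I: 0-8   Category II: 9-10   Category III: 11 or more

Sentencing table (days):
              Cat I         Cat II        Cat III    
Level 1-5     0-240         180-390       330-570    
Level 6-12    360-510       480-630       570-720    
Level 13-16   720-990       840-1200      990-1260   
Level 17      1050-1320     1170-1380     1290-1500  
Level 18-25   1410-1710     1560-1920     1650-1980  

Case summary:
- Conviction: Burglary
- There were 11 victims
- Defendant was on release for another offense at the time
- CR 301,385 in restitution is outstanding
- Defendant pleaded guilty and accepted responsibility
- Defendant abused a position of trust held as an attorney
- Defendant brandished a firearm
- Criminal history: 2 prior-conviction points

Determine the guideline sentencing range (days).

Base offense level for burglary: 7.
§1 applies (level before this adjustment is 7 < 15, so +1): 7 + 1 = 8.
§2 applies (level before this adjustment is 8 ≥ 6, so +4): 8 + 4 = 12.
§3 applies: 12 + 2 = 14.
§4 applies: 14 − 2 = 12.
§5 applies: 12 + 1 = 13.
§7 applies: 13 + 5 = 18.
Final offense level: 18.
Criminal history: 2 prior points → Category I (0-8).
Level 18 falls in the 18-25 band.
Grid: Level 18-25 × Category I = 1410-1710 days.

1410-1710 days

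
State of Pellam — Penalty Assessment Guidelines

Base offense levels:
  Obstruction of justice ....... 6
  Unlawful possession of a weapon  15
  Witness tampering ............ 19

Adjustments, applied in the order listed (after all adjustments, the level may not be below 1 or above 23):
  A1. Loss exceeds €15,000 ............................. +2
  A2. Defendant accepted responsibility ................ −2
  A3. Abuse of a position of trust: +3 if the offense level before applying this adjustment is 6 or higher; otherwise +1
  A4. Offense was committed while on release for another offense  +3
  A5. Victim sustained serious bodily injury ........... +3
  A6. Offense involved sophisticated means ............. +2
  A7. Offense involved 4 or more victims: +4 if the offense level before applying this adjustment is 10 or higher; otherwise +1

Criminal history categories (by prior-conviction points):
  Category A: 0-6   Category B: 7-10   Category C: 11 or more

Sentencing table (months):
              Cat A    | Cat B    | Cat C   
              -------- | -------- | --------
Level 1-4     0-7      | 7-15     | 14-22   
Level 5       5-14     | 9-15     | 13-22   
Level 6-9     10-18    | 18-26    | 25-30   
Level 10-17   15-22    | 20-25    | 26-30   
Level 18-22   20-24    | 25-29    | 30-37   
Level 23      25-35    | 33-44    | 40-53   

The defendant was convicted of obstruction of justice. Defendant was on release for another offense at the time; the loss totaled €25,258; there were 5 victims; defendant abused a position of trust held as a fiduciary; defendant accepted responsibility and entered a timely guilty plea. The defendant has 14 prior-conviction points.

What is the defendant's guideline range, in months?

26-30 months

Base offense level for obstruction of justice: 6.
A1 applies: 6 + 2 = 8.
A2 applies: 8 − 2 = 6.
A3 applies (level before this adjustment is 6 ≥ 6, so +3): 6 + 3 = 9.
A4 applies: 9 + 3 = 12.
A7 applies (level before this adjustment is 12 ≥ 10, so +4): 12 + 4 = 16.
Final offense level: 16.
Criminal history: 14 prior points → Category C (11+).
Level 16 falls in the 10-17 band.
Grid: Level 10-17 × Category C = 26-30 months.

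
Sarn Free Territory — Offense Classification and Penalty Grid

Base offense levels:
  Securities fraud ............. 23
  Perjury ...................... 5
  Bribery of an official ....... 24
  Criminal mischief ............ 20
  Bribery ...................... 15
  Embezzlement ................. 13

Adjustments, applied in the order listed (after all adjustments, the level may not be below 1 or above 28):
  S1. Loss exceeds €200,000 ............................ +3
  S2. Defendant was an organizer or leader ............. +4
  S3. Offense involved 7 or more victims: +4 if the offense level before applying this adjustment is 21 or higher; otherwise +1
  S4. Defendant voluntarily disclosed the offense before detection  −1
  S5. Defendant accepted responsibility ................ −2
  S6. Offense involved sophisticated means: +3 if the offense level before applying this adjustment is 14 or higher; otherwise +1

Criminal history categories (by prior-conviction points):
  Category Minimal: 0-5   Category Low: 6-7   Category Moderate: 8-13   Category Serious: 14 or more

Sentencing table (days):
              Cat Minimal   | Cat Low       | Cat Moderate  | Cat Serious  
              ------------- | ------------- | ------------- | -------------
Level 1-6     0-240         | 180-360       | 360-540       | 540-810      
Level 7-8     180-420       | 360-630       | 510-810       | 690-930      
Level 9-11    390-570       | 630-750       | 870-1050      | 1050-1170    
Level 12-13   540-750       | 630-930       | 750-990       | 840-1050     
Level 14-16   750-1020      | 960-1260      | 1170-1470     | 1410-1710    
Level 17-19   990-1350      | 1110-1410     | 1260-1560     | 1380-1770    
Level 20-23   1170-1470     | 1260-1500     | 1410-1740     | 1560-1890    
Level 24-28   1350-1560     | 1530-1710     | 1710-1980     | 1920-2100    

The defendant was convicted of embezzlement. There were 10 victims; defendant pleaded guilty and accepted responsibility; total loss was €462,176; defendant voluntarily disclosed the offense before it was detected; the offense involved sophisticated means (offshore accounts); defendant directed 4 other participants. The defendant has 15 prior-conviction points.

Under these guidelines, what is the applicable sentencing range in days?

1560-1890 days

Base offense level for embezzlement: 13.
S1 applies: 13 + 3 = 16.
S2 applies: 16 + 4 = 20.
S3 applies (level before this adjustment is 20 < 21, so +1): 20 + 1 = 21.
S4 applies: 21 − 1 = 20.
S5 applies: 20 − 2 = 18.
S6 applies (level before this adjustment is 18 ≥ 14, so +3): 18 + 3 = 21.
Final offense level: 21.
Criminal history: 15 prior points → Category Serious (14+).
Level 21 falls in the 20-23 band.
Grid: Level 20-23 × Category Serious = 1560-1890 days.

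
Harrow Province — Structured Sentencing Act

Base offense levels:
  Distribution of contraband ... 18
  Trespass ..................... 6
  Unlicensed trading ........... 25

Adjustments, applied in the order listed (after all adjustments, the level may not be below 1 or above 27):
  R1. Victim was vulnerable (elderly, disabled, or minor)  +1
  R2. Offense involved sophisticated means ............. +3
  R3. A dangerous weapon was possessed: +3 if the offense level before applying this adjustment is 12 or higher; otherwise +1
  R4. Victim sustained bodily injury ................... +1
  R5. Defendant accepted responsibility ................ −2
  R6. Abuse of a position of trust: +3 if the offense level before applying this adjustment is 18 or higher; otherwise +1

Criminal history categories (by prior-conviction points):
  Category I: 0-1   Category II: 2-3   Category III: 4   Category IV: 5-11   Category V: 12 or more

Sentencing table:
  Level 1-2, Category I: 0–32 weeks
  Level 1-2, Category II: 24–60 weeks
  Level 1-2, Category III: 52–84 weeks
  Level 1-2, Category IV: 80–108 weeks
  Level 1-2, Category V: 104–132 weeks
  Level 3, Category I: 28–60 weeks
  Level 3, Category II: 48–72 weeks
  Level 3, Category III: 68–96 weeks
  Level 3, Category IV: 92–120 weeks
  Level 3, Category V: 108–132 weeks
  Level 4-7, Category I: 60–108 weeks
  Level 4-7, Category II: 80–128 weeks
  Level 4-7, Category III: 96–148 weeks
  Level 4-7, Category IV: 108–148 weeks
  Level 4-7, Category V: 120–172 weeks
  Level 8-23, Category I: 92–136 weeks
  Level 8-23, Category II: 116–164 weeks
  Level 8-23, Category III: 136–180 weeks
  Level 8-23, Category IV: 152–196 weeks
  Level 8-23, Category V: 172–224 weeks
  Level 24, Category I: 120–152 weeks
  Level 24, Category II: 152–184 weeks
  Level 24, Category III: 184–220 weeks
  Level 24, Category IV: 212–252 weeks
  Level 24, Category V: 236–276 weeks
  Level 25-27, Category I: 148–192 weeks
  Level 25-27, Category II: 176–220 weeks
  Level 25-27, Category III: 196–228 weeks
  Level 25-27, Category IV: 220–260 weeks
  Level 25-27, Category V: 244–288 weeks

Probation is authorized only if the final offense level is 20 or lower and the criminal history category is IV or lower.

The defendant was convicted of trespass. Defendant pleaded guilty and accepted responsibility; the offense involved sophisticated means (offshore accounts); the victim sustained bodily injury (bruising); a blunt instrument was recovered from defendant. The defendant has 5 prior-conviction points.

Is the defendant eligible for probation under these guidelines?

Yes

Base offense level for trespass: 6.
R2 applies: 6 + 3 = 9.
R3 applies (level before this adjustment is 9 < 12, so +1): 9 + 1 = 10.
R4 applies: 10 + 1 = 11.
R5 applies: 11 − 2 = 9.
R6 does not apply.
Final offense level: 9.
Criminal history: 5 prior points → Category IV (5-11).
Level 9 falls in the 8-23 band.
Grid: Level 8-23 × Category IV = 152-196 weeks.
Probation check: level 9 ≤ 20 and category IV ≤ IV → eligible.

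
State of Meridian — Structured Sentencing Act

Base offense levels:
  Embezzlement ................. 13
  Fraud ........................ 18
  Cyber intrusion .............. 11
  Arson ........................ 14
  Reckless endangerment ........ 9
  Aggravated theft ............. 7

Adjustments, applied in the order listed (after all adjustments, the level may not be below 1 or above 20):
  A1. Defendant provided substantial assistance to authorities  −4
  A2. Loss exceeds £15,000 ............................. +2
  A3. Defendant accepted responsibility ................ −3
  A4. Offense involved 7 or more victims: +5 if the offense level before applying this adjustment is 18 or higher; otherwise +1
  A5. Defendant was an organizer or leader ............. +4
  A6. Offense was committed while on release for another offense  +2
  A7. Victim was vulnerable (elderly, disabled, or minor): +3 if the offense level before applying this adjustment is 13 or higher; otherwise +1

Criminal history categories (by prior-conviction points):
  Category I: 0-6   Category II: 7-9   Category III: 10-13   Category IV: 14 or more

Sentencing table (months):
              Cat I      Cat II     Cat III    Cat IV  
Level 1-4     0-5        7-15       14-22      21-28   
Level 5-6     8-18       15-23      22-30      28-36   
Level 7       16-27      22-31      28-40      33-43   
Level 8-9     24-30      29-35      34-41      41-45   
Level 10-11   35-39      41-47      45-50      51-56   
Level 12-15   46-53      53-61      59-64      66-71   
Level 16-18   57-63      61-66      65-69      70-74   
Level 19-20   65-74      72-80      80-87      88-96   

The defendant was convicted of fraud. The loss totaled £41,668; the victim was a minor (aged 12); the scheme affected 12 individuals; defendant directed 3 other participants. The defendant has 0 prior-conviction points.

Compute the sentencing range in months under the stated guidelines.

65-74 months

Base offense level for fraud: 18.
A2 applies: 18 + 2 = 20.
A4 applies (level before this adjustment is 20 ≥ 18, so +5): 20 + 5 = 25.
A5 applies: 25 + 4 = 29.
A6 does not apply.
A7 applies (level before this adjustment is 29 ≥ 13, so +3): 29 + 3 = 32.
Level 32 exceeds the maximum of 20; capped at 20.
Final offense level: 20.
Criminal history: 0 prior points → Category I (0-6).
Level 20 falls in the 19-20 band.
Grid: Level 19-20 × Category I = 65-74 months.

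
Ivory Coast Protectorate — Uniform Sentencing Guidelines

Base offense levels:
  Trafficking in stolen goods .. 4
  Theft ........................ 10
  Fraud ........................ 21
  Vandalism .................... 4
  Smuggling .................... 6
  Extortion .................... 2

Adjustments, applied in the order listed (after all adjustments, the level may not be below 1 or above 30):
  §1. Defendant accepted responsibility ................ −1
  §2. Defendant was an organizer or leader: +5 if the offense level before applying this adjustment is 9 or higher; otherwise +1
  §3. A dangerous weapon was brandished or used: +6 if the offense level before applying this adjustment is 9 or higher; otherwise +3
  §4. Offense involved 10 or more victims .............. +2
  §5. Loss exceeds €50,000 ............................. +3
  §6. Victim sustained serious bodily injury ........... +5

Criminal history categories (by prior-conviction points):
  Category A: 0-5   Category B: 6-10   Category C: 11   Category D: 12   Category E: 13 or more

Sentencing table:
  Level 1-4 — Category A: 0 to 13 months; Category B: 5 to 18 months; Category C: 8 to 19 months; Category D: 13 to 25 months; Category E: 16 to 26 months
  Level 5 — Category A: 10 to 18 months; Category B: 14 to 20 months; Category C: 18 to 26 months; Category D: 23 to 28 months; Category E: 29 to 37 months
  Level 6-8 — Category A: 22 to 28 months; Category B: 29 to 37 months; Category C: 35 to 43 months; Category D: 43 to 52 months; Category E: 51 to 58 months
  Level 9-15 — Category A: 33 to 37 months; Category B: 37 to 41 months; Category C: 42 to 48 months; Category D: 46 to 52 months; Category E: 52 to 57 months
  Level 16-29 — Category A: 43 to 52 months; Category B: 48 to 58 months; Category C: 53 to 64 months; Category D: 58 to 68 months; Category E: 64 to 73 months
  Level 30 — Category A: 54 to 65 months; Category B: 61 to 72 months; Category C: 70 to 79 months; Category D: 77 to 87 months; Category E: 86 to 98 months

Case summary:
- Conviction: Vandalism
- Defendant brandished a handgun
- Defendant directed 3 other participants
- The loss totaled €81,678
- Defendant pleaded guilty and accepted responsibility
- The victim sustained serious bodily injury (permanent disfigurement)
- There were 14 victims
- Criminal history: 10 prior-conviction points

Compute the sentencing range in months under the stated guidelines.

Base offense level for vandalism: 4.
§1 applies: 4 − 1 = 3.
§2 applies (level before this adjustment is 3 < 9, so +1): 3 + 1 = 4.
§3 applies (level before this adjustment is 4 < 9, so +3): 4 + 3 = 7.
§4 applies: 7 + 2 = 9.
§5 applies: 9 + 3 = 12.
§6 applies: 12 + 5 = 17.
Final offense level: 17.
Criminal history: 10 prior points → Category B (6-10).
Level 17 falls in the 16-29 band.
Grid: Level 16-29 × Category B = 48-58 months.

48-58 months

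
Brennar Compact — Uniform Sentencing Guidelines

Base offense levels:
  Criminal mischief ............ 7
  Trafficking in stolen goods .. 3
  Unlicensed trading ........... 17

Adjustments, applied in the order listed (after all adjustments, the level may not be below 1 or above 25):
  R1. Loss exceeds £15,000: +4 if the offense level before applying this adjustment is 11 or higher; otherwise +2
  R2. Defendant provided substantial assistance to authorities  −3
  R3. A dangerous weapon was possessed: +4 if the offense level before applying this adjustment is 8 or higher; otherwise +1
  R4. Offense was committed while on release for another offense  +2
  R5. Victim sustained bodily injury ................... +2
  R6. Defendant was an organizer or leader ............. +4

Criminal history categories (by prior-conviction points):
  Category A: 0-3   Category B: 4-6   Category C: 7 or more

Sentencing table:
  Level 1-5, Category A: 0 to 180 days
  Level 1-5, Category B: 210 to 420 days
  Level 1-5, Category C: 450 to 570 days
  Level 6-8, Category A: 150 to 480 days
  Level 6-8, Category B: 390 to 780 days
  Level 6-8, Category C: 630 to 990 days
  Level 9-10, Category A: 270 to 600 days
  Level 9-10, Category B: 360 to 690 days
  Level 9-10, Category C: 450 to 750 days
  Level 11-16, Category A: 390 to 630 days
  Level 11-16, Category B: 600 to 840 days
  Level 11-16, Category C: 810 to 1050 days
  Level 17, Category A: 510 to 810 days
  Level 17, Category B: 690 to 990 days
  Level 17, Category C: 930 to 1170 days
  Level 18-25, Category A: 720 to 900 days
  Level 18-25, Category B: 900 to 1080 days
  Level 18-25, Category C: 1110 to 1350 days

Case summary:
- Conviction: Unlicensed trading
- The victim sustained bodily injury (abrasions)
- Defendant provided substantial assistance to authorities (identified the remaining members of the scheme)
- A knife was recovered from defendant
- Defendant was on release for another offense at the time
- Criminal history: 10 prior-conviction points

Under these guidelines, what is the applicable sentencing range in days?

Base offense level for unlicensed trading: 17.
R1 does not apply.
R2 applies: 17 − 3 = 14.
R3 applies (level before this adjustment is 14 ≥ 8, so +4): 14 + 4 = 18.
R4 applies: 18 + 2 = 20.
R5 applies: 20 + 2 = 22.
Final offense level: 22.
Criminal history: 10 prior points → Category C (7+).
Level 22 falls in the 18-25 band.
Grid: Level 18-25 × Category C = 1110-1350 days.

1110-1350 days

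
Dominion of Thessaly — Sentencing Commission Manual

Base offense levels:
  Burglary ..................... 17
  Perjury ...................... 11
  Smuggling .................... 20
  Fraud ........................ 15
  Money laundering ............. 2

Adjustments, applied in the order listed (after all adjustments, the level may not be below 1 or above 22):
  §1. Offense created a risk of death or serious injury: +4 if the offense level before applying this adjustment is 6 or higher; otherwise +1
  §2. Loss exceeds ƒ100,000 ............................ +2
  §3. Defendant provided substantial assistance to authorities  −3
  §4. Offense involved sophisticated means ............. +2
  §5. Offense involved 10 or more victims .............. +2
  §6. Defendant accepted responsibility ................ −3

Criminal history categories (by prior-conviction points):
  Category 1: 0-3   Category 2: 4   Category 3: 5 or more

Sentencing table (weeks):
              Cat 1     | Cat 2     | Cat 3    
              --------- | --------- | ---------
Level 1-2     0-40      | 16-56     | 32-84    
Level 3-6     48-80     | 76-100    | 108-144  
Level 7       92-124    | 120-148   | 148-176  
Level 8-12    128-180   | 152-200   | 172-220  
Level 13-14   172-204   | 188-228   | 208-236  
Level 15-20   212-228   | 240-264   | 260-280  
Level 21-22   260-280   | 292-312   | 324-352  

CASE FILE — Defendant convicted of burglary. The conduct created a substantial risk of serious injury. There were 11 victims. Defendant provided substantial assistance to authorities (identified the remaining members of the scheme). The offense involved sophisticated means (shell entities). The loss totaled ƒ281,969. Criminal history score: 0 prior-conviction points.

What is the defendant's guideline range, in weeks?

260-280 weeks

Base offense level for burglary: 17.
§1 applies (level before this adjustment is 17 ≥ 6, so +4): 17 + 4 = 21.
§2 applies: 21 + 2 = 23.
§3 applies: 23 − 3 = 20.
§4 applies: 20 + 2 = 22.
§5 applies: 22 + 2 = 24.
§6 does not apply.
Level 24 exceeds the maximum of 22; capped at 22.
Final offense level: 22.
Criminal history: 0 prior points → Category 1 (0-3).
Level 22 falls in the 21-22 band.
Grid: Level 21-22 × Category 1 = 260-280 weeks.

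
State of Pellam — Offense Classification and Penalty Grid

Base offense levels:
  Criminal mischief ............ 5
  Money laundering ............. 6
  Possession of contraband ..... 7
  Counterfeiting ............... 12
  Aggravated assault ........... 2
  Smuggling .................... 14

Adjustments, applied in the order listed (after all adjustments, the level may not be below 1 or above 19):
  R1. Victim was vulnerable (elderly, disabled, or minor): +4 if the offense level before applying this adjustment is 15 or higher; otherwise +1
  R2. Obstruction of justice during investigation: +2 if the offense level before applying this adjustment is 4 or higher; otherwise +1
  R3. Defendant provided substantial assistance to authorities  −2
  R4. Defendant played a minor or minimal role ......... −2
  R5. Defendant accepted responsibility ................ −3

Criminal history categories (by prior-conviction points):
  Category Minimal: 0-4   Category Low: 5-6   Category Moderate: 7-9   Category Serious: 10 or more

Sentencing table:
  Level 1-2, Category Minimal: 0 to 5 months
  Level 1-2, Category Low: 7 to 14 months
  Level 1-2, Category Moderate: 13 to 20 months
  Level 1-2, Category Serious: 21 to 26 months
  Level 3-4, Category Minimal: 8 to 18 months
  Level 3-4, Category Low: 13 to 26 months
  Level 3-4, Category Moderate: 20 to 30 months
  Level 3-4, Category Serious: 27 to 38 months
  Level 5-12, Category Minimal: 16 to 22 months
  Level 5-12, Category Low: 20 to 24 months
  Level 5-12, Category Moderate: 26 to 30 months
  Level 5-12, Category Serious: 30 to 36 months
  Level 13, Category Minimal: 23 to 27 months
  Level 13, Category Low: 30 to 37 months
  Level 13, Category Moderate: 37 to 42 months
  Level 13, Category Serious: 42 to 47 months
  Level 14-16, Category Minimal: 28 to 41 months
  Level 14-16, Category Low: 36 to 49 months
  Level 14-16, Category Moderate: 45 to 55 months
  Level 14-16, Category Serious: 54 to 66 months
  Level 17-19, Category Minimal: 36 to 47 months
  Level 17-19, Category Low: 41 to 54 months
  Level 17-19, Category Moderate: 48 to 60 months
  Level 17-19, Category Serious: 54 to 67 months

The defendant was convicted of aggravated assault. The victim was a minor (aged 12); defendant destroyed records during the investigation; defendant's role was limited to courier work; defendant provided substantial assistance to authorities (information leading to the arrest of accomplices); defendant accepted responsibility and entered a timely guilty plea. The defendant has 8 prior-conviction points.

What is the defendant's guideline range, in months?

13-20 months

Base offense level for aggravated assault: 2.
R1 applies (level before this adjustment is 2 < 15, so +1): 2 + 1 = 3.
R2 applies (level before this adjustment is 3 < 4, so +1): 3 + 1 = 4.
R3 applies: 4 − 2 = 2.
R4 applies: 2 − 2 = 0.
R5 applies: 0 − 3 = -3.
Level -3 is below the minimum of 1; floored at 1.
Final offense level: 1.
Criminal history: 8 prior points → Category Moderate (7-9).
Level 1 falls in the 1-2 band.
Grid: Level 1-2 × Category Moderate = 13-20 months.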